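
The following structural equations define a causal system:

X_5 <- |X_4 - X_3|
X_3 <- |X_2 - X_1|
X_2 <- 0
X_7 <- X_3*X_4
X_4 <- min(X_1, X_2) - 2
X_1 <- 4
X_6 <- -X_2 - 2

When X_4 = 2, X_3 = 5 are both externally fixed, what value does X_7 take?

The joint intervention fixes X_4 = 2, X_3 = 5, removing each variable's own equation.
X_7 = X_3*X_4  [with X_3=5, X_4=2]  = 10

10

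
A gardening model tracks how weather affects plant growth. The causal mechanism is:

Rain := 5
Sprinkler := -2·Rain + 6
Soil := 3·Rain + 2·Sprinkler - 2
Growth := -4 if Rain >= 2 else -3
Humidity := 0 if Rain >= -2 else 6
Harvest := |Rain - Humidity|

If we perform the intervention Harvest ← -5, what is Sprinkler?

do(Harvest=-5) replaces the equation Harvest := |Rain - Humidity| with the constant Harvest = -5.
Sprinkler is not downstream of the intervention, so its value is determined by the original equations.
Sprinkler = -2·Rain + 6  [with Rain=5]  = -4

-4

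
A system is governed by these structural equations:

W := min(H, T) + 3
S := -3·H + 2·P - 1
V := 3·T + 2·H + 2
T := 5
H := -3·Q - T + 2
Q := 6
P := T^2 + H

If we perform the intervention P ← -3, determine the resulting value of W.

The intervention breaks the incoming arrows to P: P := T^2 + H no longer applies, and P = -3.
Since W is not a descendant of the intervened variable, it is unaffected.
H = -3·Q - T + 2  [with Q=6, T=5]  = -21
W = min(H, T) + 3  [with H=-21, T=5]  = -18

-18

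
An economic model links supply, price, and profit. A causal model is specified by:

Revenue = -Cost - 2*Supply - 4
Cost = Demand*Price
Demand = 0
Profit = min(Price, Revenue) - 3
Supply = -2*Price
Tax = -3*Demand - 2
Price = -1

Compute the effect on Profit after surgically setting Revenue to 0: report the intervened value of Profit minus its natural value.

7

Under do(Revenue=0), the mechanism Revenue = -Cost - 2*Supply - 4 is discarded; Revenue is fixed at 0.
Profit = min(Price, Revenue) - 3  [with Price=-1, Revenue=0]  = -4
Without intervention: Supply = -2*Price  [with Price=-1]  = 2; Cost = Demand*Price  [with Demand=0, Price=-1]  = 0; Revenue = -Cost - 2*Supply - 4  [with Cost=0, Supply=2]  = -8; Profit = min(Price, Revenue) - 3  [with Price=-1, Revenue=-8]  = -11.
Change = -4 − (-11) = 7.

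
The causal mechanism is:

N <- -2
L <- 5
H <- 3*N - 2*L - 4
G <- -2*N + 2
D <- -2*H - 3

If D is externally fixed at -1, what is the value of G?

Intervening sets D = -1 and removes its equation (D <- -2*H - 3).
No directed path runs from D to G, so G keeps its natural value.
G = -2*N + 2  [with N=-2]  = 6

6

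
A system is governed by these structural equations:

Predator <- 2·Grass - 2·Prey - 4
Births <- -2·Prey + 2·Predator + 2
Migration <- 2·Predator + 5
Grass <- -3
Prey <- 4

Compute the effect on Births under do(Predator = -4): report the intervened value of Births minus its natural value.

The intervention breaks the incoming arrows to Predator: Predator <- 2·Grass - 2·Prey - 4 no longer applies, and Predator = -4.
Births = -2·Prey + 2·Predator + 2  [with Prey=4, Predator=-4]  = -14
Without intervention: Predator = 2·Grass - 2·Prey - 4  [with Grass=-3, Prey=4]  = -18; Births = -2·Prey + 2·Predator + 2  [with Prey=4, Predator=-18]  = -42.
Change = -14 − (-42) = 28.

28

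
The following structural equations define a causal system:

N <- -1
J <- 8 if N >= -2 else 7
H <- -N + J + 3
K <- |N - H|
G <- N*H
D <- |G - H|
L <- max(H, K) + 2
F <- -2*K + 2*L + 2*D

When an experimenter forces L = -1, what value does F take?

do(L=-1) replaces the equation L <- max(H, K) + 2 with the constant L = -1.
J = 8 if N >= -2 else 7  [with N=-1]  = 8
H = -N + J + 3  [with N=-1, J=8]  = 12
K = |N - H|  [with N=-1, H=12]  = 13
G = N*H  [with N=-1, H=12]  = -12
D = |G - H|  [with G=-12, H=12]  = 24
F = -2*K + 2*L + 2*D  [with K=13, L=-1, D=24]  = 20

20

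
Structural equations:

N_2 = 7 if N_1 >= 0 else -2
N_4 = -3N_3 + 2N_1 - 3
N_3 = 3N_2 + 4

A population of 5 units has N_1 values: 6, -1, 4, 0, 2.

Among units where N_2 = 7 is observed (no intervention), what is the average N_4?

-72

Observing N_2=7 restricts to units where N_2's equation naturally yields 7: N_1 ∈ {6, 4, 0, 2}. In that subpopulation N_4 = -66, -70, -78, -74, mean -72.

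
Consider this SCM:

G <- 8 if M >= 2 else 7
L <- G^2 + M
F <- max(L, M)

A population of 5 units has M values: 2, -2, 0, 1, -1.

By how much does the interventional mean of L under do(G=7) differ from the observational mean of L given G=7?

The intervention sets G=7 in all 5 units regardless of M. Recomputing L per unit gives 51, 47, 49, 50, 48; average 49.
Observing G=7 restricts to units where G's equation naturally yields 7: M ∈ {-2, 0, 1, -1}. In that subpopulation L = 47, 49, 50, 48, mean 48.5.
Difference = 49 − 48.5 = 0.5.

0.5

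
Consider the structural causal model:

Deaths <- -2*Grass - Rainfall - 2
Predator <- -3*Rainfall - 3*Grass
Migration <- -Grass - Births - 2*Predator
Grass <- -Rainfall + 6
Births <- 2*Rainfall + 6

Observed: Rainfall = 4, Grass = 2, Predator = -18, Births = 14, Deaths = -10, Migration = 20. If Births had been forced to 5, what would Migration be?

Under do(Births=5), the mechanism Births <- 2*Rainfall + 6 is discarded; Births is fixed at 5.
Grass = -Rainfall + 6  [with Rainfall=4]  = 2
Predator = -3*Rainfall - 3*Grass  [with Rainfall=4, Grass=2]  = -18
Migration = -Grass - Births - 2*Predator  [with Grass=2, Births=5, Predator=-18]  = 29

29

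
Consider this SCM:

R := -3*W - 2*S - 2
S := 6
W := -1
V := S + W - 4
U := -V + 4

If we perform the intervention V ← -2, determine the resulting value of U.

6

do(V=-2) replaces the equation V := S + W - 4 with the constant V = -2.
U = -V + 4  [with V=-2]  = 6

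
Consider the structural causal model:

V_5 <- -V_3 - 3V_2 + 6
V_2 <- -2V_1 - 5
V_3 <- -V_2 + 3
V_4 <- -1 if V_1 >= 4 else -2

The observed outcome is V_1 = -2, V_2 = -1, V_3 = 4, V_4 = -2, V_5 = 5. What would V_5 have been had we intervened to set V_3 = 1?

do(V_3=1) replaces the equation V_3 <- -V_2 + 3 with the constant V_3 = 1.
V_2 = -2V_1 - 5  [with V_1=-2]  = -1
V_5 = -V_3 - 3V_2 + 6  [with V_3=1, V_2=-1]  = 8

8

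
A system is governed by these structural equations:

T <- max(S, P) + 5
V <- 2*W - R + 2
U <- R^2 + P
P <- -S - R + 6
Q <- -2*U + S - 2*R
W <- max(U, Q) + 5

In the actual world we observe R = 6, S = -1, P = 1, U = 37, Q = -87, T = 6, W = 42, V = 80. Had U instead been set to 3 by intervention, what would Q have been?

-19

Intervening sets U = 3 and removes its equation (U <- R^2 + P).
Q = -2*U + S - 2*R  [with U=3, S=-1, R=6]  = -19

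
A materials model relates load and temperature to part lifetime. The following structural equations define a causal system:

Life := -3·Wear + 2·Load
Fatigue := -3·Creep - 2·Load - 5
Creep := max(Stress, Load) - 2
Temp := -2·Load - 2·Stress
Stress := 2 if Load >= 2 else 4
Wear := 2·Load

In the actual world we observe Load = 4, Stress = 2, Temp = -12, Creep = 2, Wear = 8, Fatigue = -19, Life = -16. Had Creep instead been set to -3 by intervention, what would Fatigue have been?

Under do(Creep=-3), the mechanism Creep := max(Stress, Load) - 2 is discarded; Creep is fixed at -3.
Fatigue = -3·Creep - 2·Load - 5  [with Creep=-3, Load=4]  = -4

-4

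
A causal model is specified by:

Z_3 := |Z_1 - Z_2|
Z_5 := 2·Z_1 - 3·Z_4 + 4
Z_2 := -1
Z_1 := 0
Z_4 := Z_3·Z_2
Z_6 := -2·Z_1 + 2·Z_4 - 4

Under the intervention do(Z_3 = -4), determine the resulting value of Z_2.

Under do(Z_3=-4), the mechanism Z_3 := |Z_1 - Z_2| is discarded; Z_3 is fixed at -4.
Since Z_2 is not a descendant of the intervened variable, it is unaffected.

-1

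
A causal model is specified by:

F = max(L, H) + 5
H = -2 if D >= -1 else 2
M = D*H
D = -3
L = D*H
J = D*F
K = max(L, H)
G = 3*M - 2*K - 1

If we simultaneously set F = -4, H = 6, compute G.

-67

The joint intervention fixes F = -4, H = 6, removing each variable's own equation.
L = D*H  [with D=-3, H=6]  = -18
K = max(L, H)  [with L=-18, H=6]  = 6
M = D*H  [with D=-3, H=6]  = -18
G = 3*M - 2*K - 1  [with M=-18, K=6]  = -67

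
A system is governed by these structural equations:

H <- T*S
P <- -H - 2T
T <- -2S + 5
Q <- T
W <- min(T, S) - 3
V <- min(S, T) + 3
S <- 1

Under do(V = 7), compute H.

The intervention breaks the incoming arrows to V: V <- min(S, T) + 3 no longer applies, and V = 7.
H is not downstream of the intervention, so its value is determined by the original equations.
T = -2S + 5  [with S=1]  = 3
H = T*S  [with T=3, S=1]  = 3

3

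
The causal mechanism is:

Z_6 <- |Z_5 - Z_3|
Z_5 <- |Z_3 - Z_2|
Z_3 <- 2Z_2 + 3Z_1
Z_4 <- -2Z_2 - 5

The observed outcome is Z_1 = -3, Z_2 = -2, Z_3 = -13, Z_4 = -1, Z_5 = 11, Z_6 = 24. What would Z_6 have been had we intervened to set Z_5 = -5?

The intervention breaks the incoming arrows to Z_5: Z_5 <- |Z_3 - Z_2| no longer applies, and Z_5 = -5.
Z_3 = 2Z_2 + 3Z_1  [with Z_2=-2, Z_1=-3]  = -13
Z_6 = |Z_5 - Z_3|  [with Z_5=-5, Z_3=-13]  = 8

8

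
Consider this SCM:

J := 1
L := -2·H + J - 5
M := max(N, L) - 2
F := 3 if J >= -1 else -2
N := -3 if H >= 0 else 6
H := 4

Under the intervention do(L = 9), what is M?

7

Under do(L=9), the mechanism L := -2·H + J - 5 is discarded; L is fixed at 9.
N = -3 if H >= 0 else 6  [with H=4]  = -3
M = max(N, L) - 2  [with N=-3, L=9]  = 7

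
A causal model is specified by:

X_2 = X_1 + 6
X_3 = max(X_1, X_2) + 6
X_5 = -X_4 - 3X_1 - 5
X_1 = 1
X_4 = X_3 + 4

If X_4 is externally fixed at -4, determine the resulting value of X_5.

-4

Intervening sets X_4 = -4 and removes its equation (X_4 = X_3 + 4).
X_5 = -X_4 - 3X_1 - 5  [with X_4=-4, X_1=1]  = -4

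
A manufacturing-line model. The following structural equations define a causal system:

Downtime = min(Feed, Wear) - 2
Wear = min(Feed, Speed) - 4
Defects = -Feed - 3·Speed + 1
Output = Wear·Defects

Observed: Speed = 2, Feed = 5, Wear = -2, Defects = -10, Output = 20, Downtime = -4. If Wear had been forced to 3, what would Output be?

do(Wear=3) replaces the equation Wear = min(Feed, Speed) - 4 with the constant Wear = 3.
Defects = -Feed - 3·Speed + 1  [with Feed=5, Speed=2]  = -10
Output = Wear·Defects  [with Wear=3, Defects=-10]  = -30

-30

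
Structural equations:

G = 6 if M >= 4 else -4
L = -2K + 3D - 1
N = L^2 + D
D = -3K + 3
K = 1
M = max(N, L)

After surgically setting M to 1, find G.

-4

The intervention breaks the incoming arrows to M: M = max(N, L) no longer applies, and M = 1.
G = 6 if M >= 4 else -4  [with M=1]  = -4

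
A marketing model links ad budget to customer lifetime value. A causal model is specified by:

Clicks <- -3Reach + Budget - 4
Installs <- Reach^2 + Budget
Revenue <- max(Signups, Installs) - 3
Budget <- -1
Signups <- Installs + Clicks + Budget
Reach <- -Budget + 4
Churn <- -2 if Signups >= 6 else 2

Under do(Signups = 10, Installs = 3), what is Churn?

Setting Signups = 10, Installs = 3 by intervention discards those variables' equations.
Churn = -2 if Signups >= 6 else 2  [with Signups=10]  = -2

-2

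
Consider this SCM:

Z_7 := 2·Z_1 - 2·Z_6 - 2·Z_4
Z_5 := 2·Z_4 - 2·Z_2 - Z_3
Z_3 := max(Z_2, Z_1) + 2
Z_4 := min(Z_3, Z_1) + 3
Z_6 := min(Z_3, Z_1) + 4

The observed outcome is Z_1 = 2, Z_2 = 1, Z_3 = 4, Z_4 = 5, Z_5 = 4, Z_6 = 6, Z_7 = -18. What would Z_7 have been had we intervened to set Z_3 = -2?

-2

The intervention breaks the incoming arrows to Z_3: Z_3 := max(Z_2, Z_1) + 2 no longer applies, and Z_3 = -2.
Z_4 = min(Z_3, Z_1) + 3  [with Z_3=-2, Z_1=2]  = 1
Z_6 = min(Z_3, Z_1) + 4  [with Z_3=-2, Z_1=2]  = 2
Z_7 = 2·Z_1 - 2·Z_6 - 2·Z_4  [with Z_1=2, Z_6=2, Z_4=1]  = -2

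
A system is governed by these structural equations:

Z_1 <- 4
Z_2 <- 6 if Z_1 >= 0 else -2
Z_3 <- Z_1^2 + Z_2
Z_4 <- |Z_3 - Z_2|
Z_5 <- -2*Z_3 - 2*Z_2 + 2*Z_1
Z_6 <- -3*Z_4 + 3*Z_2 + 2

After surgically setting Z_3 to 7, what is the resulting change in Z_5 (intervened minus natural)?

30

do(Z_3=7) replaces the equation Z_3 <- Z_1^2 + Z_2 with the constant Z_3 = 7.
Z_2 = 6 if Z_1 >= 0 else -2  [with Z_1=4]  = 6
Z_5 = -2*Z_3 - 2*Z_2 + 2*Z_1  [with Z_3=7, Z_2=6, Z_1=4]  = -18
Without intervention: Z_2 = 6 if Z_1 >= 0 else -2  [with Z_1=4]  = 6; Z_3 = Z_1^2 + Z_2  [with Z_1=4, Z_2=6]  = 22; Z_5 = -2*Z_3 - 2*Z_2 + 2*Z_1  [with Z_3=22, Z_2=6, Z_1=4]  = -48.
Change = -18 − (-48) = 30.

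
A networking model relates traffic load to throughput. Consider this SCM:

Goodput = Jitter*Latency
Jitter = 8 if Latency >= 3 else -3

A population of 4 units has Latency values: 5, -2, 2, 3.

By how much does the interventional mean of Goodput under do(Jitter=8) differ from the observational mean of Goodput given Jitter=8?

Every unit gets Jitter=8 under the intervention. Goodput values become 40, -16, 16, 24; E[Goodput|do(Jitter=8)] = 16.
Observing Jitter=8 restricts to units where Jitter's equation naturally yields 8: Latency ∈ {5, 3}. In that subpopulation Goodput = 40, 24, mean 32.
Difference = 16 − 32 = -16.

-16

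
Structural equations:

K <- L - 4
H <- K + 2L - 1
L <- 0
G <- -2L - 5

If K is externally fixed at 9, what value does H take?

8

The intervention breaks the incoming arrows to K: K <- L - 4 no longer applies, and K = 9.
H = K + 2L - 1  [with K=9, L=0]  = 8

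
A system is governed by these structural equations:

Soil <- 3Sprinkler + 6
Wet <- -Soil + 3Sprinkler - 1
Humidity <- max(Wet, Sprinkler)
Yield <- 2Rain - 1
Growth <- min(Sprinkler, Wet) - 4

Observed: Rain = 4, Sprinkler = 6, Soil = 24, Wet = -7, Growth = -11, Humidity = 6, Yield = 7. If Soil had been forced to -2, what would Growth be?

2

do(Soil=-2) replaces the equation Soil <- 3Sprinkler + 6 with the constant Soil = -2.
Wet = -Soil + 3Sprinkler - 1  [with Soil=-2, Sprinkler=6]  = 19
Growth = min(Sprinkler, Wet) - 4  [with Sprinkler=6, Wet=19]  = 2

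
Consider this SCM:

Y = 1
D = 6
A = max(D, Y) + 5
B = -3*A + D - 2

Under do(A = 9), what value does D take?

Under do(A=9), the mechanism A = max(D, Y) + 5 is discarded; A is fixed at 9.
Since D is not a descendant of the intervened variable, it is unaffected.

6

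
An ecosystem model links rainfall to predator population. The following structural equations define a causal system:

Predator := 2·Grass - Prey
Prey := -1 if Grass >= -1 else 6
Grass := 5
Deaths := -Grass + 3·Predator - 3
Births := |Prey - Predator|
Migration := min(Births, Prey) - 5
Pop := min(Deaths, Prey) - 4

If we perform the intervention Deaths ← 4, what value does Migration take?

The intervention breaks the incoming arrows to Deaths: Deaths := -Grass + 3·Predator - 3 no longer applies, and Deaths = 4.
Since Migration is not a descendant of the intervened variable, it is unaffected.
Prey = -1 if Grass >= -1 else 6  [with Grass=5]  = -1
Predator = 2·Grass - Prey  [with Grass=5, Prey=-1]  = 11
Births = |Prey - Predator|  [with Prey=-1, Predator=11]  = 12
Migration = min(Births, Prey) - 5  [with Births=12, Prey=-1]  = -6

-6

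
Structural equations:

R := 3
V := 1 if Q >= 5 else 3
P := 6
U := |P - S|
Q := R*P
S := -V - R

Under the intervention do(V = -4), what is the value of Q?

18

Under do(V=-4), the mechanism V := 1 if Q >= 5 else 3 is discarded; V is fixed at -4.
Since Q is not a descendant of the intervened variable, it is unaffected.
Q = R*P  [with R=3, P=6]  = 18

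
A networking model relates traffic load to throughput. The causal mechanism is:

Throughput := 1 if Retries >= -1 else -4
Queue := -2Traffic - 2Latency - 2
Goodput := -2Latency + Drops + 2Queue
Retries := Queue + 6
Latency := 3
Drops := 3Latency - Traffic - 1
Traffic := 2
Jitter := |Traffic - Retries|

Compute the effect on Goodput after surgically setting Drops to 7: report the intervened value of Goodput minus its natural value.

do(Drops=7) replaces the equation Drops := 3Latency - Traffic - 1 with the constant Drops = 7.
Queue = -2Traffic - 2Latency - 2  [with Traffic=2, Latency=3]  = -12
Goodput = -2Latency + Drops + 2Queue  [with Latency=3, Drops=7, Queue=-12]  = -23
Without intervention: Queue = -2Traffic - 2Latency - 2  [with Traffic=2, Latency=3]  = -12; Drops = 3Latency - Traffic - 1  [with Latency=3, Traffic=2]  = 6; Goodput = -2Latency + Drops + 2Queue  [with Latency=3, Drops=6, Queue=-12]  = -24.
Change = -23 − (-24) = 1.

1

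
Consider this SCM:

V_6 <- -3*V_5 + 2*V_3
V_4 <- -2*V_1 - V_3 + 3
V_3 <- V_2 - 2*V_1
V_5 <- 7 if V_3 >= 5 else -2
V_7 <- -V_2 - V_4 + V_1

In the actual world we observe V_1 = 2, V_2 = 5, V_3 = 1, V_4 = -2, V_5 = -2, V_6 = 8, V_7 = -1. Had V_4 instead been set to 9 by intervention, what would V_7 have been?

-12

The intervention breaks the incoming arrows to V_4: V_4 <- -2*V_1 - V_3 + 3 no longer applies, and V_4 = 9.
V_7 = -V_2 - V_4 + V_1  [with V_2=5, V_4=9, V_1=2]  = -12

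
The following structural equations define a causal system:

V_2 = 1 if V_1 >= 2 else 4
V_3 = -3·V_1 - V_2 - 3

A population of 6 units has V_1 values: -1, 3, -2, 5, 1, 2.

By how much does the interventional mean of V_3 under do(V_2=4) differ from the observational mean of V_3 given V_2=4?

-6

Under do(V_2=4), V_2's equation is replaced by V_2=4 for every unit. Per-unit V_3: -4, -16, -1, -22, -10, -13. Mean = -11.
E[V_3|V_2=4] averages over only the 3 units with V_2=4 (V_1 = -1, -2, 1): V_3 = -4, -1, -10, mean -5.
Difference = -11 − (-5) = -6.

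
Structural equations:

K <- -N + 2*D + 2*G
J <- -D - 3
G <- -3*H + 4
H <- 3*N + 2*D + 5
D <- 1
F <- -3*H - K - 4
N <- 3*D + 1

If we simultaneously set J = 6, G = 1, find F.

-61

Setting J = 6, G = 1 by intervention discards those variables' equations.
N = 3*D + 1  [with D=1]  = 4
H = 3*N + 2*D + 5  [with N=4, D=1]  = 19
K = -N + 2*D + 2*G  [with N=4, D=1, G=1]  = 0
F = -3*H - K - 4  [with H=19, K=0]  = -61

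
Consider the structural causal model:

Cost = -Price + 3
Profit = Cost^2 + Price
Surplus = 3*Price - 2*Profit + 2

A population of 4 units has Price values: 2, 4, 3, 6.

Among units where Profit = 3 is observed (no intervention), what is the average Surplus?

3.5

Observing Profit=3 restricts to units where Profit's equation naturally yields 3: Price ∈ {2, 3}. In that subpopulation Surplus = 2, 5, mean 3.5.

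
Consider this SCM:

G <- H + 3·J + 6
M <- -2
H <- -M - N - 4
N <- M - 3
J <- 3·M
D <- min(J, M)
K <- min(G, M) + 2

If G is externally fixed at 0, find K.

Under do(G=0), the mechanism G <- H + 3·J + 6 is discarded; G is fixed at 0.
K = min(G, M) + 2  [with G=0, M=-2]  = 0

0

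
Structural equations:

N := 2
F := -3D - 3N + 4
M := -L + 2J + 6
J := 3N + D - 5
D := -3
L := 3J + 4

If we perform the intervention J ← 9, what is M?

The intervention breaks the incoming arrows to J: J := 3N + D - 5 no longer applies, and J = 9.
L = 3J + 4  [with J=9]  = 31
M = -L + 2J + 6  [with L=31, J=9]  = -7

-7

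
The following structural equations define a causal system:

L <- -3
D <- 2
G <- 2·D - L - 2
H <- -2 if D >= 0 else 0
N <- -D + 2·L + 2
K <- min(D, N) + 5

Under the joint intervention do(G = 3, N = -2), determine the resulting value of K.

Setting G = 3, N = -2 by intervention discards those variables' equations.
K = min(D, N) + 5  [with D=2, N=-2]  = 3

3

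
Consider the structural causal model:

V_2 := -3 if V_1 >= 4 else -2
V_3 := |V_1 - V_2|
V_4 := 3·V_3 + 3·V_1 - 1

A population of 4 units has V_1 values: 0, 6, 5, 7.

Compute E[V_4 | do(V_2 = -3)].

35

do(V_2=-3) breaks V_2's dependence on V_1. With V_2=-3 fixed, V_4 across the units is 8, 44, 38, 50, mean 35.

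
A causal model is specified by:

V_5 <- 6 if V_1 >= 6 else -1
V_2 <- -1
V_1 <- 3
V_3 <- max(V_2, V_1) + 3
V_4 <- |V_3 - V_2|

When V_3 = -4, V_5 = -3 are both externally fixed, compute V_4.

The joint intervention fixes V_3 = -4, V_5 = -3, removing each variable's own equation.
V_4 = |V_3 - V_2|  [with V_3=-4, V_2=-1]  = 3

3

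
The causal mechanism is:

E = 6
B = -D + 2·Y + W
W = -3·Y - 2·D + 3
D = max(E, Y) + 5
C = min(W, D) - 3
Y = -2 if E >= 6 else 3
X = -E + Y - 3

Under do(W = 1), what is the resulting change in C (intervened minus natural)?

Under do(W=1), the mechanism W = -3·Y - 2·D + 3 is discarded; W is fixed at 1.
Y = -2 if E >= 6 else 3  [with E=6]  = -2
D = max(E, Y) + 5  [with E=6, Y=-2]  = 11
C = min(W, D) - 3  [with W=1, D=11]  = -2
Without intervention: Y = -2 if E >= 6 else 3  [with E=6]  = -2; D = max(E, Y) + 5  [with E=6, Y=-2]  = 11; W = -3·Y - 2·D + 3  [with Y=-2, D=11]  = -13; C = min(W, D) - 3  [with W=-13, D=11]  = -16.
Change = -2 − (-16) = 14.

14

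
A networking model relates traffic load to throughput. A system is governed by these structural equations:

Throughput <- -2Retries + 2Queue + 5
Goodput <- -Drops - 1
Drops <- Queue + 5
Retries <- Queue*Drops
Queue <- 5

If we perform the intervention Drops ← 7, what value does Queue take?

5

Under do(Drops=7), the mechanism Drops <- Queue + 5 is discarded; Drops is fixed at 7.
Queue is not downstream of the intervention, so its value is determined by the original equations.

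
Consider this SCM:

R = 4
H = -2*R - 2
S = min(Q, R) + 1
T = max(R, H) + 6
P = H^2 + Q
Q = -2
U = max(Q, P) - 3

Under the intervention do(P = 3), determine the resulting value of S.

Intervening sets P = 3 and removes its equation (P = H^2 + Q).
No directed path runs from P to S, so S keeps its natural value.
S = min(Q, R) + 1  [with Q=-2, R=4]  = -1

-1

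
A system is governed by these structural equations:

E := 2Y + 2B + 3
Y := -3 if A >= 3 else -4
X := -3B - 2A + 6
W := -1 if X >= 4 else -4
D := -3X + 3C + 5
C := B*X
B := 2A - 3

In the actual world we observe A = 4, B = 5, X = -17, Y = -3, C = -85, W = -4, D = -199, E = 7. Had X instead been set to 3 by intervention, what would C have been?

do(X=3) replaces the equation X := -3B - 2A + 6 with the constant X = 3.
B = 2A - 3  [with A=4]  = 5
C = B*X  [with B=5, X=3]  = 15

15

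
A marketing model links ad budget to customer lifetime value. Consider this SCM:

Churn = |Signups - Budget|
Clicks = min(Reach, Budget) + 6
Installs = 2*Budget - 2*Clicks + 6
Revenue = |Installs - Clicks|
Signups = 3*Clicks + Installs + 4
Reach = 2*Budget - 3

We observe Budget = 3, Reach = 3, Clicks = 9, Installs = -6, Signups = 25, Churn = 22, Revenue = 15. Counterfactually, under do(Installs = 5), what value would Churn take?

Under do(Installs=5), the mechanism Installs = 2*Budget - 2*Clicks + 6 is discarded; Installs is fixed at 5.
Reach = 2*Budget - 3  [with Budget=3]  = 3
Clicks = min(Reach, Budget) + 6  [with Reach=3, Budget=3]  = 9
Signups = 3*Clicks + Installs + 4  [with Clicks=9, Installs=5]  = 36
Churn = |Signups - Budget|  [with Signups=36, Budget=3]  = 33

33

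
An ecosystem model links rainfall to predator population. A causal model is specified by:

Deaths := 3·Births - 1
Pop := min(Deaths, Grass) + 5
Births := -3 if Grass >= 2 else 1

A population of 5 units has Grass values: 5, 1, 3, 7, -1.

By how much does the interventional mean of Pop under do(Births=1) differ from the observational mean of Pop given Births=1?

1.2

do(Births=1) breaks Births's dependence on Grass. With Births=1 fixed, Pop across the units is 7, 6, 7, 7, 4, mean 6.2.
Conditioning on Births=1 selects the 2 unit(s) with Grass ∈ {1, -1}. Their Pop values: 6, 4. Mean = 5.
Difference = 6.2 − 5 = 1.2.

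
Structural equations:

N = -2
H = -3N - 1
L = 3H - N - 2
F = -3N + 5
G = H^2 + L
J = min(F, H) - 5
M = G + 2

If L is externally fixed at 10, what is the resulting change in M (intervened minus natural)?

The intervention breaks the incoming arrows to L: L = 3H - N - 2 no longer applies, and L = 10.
H = -3N - 1  [with N=-2]  = 5
G = H^2 + L  [with H=5, L=10]  = 35
M = G + 2  [with G=35]  = 37
Without intervention: H = -3N - 1  [with N=-2]  = 5; L = 3H - N - 2  [with H=5, N=-2]  = 15; G = H^2 + L  [with H=5, L=15]  = 40; M = G + 2  [with G=40]  = 42.
Change = 37 − 42 = -5.

-5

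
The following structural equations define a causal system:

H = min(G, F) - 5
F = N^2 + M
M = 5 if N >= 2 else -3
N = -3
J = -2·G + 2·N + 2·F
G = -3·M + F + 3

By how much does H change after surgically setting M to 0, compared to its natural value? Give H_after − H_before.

Under do(M=0), the mechanism M = 5 if N >= 2 else -3 is discarded; M is fixed at 0.
F = N^2 + M  [with N=-3, M=0]  = 9
G = -3·M + F + 3  [with M=0, F=9]  = 12
H = min(G, F) - 5  [with G=12, F=9]  = 4
Without intervention: M = 5 if N >= 2 else -3  [with N=-3]  = -3; F = N^2 + M  [with N=-3, M=-3]  = 6; G = -3·M + F + 3  [with M=-3, F=6]  = 18; H = min(G, F) - 5  [with G=18, F=6]  = 1.
Change = 4 − 1 = 3.

3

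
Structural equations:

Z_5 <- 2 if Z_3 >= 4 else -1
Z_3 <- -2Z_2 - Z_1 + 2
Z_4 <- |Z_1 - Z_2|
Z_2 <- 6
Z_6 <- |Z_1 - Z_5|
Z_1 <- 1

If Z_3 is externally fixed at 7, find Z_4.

The intervention breaks the incoming arrows to Z_3: Z_3 <- -2Z_2 - Z_1 + 2 no longer applies, and Z_3 = 7.
Z_4 is not downstream of the intervention, so its value is determined by the original equations.
Z_4 = |Z_1 - Z_2|  [with Z_1=1, Z_2=6]  = 5

5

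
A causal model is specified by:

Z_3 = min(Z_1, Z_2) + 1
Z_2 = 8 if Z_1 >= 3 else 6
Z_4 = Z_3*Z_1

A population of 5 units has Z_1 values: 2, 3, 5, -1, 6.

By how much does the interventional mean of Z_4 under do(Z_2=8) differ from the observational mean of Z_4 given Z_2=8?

-10

Under do(Z_2=8), Z_2's equation is replaced by Z_2=8 for every unit. Per-unit Z_4: 6, 12, 30, 0, 42. Mean = 18.
E[Z_4|Z_2=8] averages over only the 3 units with Z_2=8 (Z_1 = 3, 5, 6): Z_4 = 12, 30, 42, mean 28.
Difference = 18 − 28 = -10.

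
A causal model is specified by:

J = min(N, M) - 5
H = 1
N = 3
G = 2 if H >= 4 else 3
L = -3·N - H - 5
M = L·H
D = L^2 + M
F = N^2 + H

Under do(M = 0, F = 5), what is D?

The joint intervention fixes M = 0, F = 5, removing each variable's own equation.
L = -3·N - H - 5  [with N=3, H=1]  = -15
D = L^2 + M  [with L=-15, M=0]  = 225

225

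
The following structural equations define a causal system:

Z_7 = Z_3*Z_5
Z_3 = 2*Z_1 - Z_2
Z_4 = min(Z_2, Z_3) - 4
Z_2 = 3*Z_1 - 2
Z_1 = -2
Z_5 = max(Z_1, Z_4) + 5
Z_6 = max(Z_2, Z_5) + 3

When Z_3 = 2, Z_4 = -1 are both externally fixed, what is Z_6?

7

Setting Z_3 = 2, Z_4 = -1 by intervention discards those variables' equations.
Z_2 = 3*Z_1 - 2  [with Z_1=-2]  = -8
Z_5 = max(Z_1, Z_4) + 5  [with Z_1=-2, Z_4=-1]  = 4
Z_6 = max(Z_2, Z_5) + 3  [with Z_2=-8, Z_5=4]  = 7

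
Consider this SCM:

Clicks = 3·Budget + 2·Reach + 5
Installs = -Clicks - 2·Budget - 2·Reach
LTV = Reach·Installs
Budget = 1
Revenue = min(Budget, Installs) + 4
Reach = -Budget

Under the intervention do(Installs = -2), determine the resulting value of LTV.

Under do(Installs=-2), the mechanism Installs = -Clicks - 2·Budget - 2·Reach is discarded; Installs is fixed at -2.
Reach = -Budget  [with Budget=1]  = -1
LTV = Reach·Installs  [with Reach=-1, Installs=-2]  = 2

2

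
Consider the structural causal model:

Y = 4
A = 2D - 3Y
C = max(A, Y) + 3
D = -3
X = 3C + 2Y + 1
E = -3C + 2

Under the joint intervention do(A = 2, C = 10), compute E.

-28

Setting A = 2, C = 10 by intervention discards those variables' equations.
E = -3C + 2  [with C=10]  = -28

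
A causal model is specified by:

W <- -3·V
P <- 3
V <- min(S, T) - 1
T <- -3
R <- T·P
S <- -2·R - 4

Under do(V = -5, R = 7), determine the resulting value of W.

15

The joint intervention fixes V = -5, R = 7, removing each variable's own equation.
W = -3·V  [with V=-5]  = 15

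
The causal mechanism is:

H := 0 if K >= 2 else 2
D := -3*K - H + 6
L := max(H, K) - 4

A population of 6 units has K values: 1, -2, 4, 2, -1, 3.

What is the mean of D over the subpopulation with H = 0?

-3

Observing H=0 restricts to units where H's equation naturally yields 0: K ∈ {4, 2, 3}. In that subpopulation D = -6, 0, -3, mean -3.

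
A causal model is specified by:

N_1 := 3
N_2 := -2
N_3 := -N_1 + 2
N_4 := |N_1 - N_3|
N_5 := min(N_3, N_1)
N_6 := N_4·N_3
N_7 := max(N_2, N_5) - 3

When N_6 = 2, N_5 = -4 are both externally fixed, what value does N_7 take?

Setting N_6 = 2, N_5 = -4 by intervention discards those variables' equations.
N_7 = max(N_2, N_5) - 3  [with N_2=-2, N_5=-4]  = -5

-5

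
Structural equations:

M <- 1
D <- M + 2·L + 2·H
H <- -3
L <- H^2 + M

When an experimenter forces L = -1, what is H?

Under do(L=-1), the mechanism L <- H^2 + M is discarded; L is fixed at -1.
Since H is not a descendant of the intervened variable, it is unaffected.

-3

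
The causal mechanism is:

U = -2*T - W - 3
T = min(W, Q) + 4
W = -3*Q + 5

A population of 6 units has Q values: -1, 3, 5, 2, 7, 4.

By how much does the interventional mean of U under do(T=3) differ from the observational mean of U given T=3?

Every unit gets T=3 under the intervention. U values become -17, -5, 1, -8, 7, -2; E[U|do(T=3)] = -4.
Observing T=3 restricts to units where T's equation naturally yields 3: Q ∈ {-1, 2}. In that subpopulation U = -17, -8, mean -12.5.
Difference = -4 − (-12.5) = 8.5.

8.5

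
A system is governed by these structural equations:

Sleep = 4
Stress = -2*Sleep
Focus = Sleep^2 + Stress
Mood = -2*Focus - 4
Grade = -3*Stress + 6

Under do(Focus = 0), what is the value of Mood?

-4

The intervention breaks the incoming arrows to Focus: Focus = Sleep^2 + Stress no longer applies, and Focus = 0.
Mood = -2*Focus - 4  [with Focus=0]  = -4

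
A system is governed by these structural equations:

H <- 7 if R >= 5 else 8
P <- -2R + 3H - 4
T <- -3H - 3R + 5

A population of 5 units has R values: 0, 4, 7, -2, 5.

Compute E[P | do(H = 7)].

11.4

Every unit gets H=7 under the intervention. P values become 17, 9, 3, 21, 7; E[P|do(H=7)] = 11.4.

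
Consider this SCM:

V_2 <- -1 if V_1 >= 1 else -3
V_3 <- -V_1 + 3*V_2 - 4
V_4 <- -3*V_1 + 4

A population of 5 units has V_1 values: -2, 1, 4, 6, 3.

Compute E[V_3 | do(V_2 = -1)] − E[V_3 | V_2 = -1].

The intervention sets V_2=-1 in all 5 units regardless of V_1. Recomputing V_3 per unit gives -5, -8, -11, -13, -10; average -9.4.
E[V_3|V_2=-1] averages over only the 4 units with V_2=-1 (V_1 = 1, 4, 6, 3): V_3 = -8, -11, -13, -10, mean -10.5.
Difference = -9.4 − (-10.5) = 1.1.

1.1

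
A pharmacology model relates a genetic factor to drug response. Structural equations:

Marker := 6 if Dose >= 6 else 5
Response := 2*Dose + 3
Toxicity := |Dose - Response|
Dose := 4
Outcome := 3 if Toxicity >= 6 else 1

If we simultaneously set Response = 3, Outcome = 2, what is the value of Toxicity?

The joint intervention fixes Response = 3, Outcome = 2, removing each variable's own equation.
Toxicity = |Dose - Response|  [with Dose=4, Response=3]  = 1

1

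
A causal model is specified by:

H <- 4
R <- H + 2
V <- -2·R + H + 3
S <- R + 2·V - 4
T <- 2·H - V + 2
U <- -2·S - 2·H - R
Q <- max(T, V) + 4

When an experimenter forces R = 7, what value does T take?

17

do(R=7) replaces the equation R <- H + 2 with the constant R = 7.
V = -2·R + H + 3  [with R=7, H=4]  = -7
T = 2·H - V + 2  [with H=4, V=-7]  = 17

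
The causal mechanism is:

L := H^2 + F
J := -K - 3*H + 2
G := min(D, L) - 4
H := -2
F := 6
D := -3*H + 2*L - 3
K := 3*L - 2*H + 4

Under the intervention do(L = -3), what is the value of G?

do(L=-3) replaces the equation L := H^2 + F with the constant L = -3.
D = -3*H + 2*L - 3  [with H=-2, L=-3]  = -3
G = min(D, L) - 4  [with D=-3, L=-3]  = -7

-7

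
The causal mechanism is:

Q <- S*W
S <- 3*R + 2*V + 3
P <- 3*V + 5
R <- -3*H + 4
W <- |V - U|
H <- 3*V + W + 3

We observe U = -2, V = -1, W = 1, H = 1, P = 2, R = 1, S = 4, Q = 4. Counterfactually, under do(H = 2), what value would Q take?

-5

do(H=2) replaces the equation H <- 3*V + W + 3 with the constant H = 2.
W = |V - U|  [with V=-1, U=-2]  = 1
R = -3*H + 4  [with H=2]  = -2
S = 3*R + 2*V + 3  [with R=-2, V=-1]  = -5
Q = S*W  [with S=-5, W=1]  = -5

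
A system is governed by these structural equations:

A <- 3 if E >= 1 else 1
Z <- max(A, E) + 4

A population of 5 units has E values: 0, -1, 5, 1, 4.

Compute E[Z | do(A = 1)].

6.4

Under do(A=1), A's equation is replaced by A=1 for every unit. Per-unit Z: 5, 5, 9, 5, 8. Mean = 6.4.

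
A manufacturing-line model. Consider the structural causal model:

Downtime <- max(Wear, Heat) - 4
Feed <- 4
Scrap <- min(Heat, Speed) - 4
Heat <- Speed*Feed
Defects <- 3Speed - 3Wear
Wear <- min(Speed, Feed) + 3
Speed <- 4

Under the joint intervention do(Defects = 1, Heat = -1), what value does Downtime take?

The joint intervention fixes Defects = 1, Heat = -1, removing each variable's own equation.
Wear = min(Speed, Feed) + 3  [with Speed=4, Feed=4]  = 7
Downtime = max(Wear, Heat) - 4  [with Wear=7, Heat=-1]  = 3

3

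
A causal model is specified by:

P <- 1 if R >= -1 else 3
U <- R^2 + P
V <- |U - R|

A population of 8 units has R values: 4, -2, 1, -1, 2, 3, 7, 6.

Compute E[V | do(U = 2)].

2.5

Every unit gets U=2 under the intervention. V values become 2, 4, 1, 3, 0, 1, 5, 4; E[V|do(U=2)] = 2.5.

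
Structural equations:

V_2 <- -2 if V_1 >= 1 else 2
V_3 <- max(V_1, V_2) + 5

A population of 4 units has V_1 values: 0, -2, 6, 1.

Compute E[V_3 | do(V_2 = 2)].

8

The intervention sets V_2=2 in all 4 units regardless of V_1. Recomputing V_3 per unit gives 7, 7, 11, 7; average 8.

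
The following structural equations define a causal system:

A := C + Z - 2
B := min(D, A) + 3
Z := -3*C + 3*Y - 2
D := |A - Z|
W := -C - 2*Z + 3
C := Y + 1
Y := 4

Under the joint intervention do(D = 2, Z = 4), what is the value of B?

Under do(D = 2, Z = 4), each intervened variable's structural equation is replaced by its fixed value.
C = Y + 1  [with Y=4]  = 5
A = C + Z - 2  [with C=5, Z=4]  = 7
B = min(D, A) + 3  [with D=2, A=7]  = 5

5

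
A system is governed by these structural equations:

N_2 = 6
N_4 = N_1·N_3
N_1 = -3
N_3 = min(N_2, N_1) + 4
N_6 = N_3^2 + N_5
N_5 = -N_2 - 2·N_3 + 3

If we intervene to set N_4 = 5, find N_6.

-4

Under do(N_4=5), the mechanism N_4 = N_1·N_3 is discarded; N_4 is fixed at 5.
Since N_6 is not a descendant of the intervened variable, it is unaffected.
N_3 = min(N_2, N_1) + 4  [with N_2=6, N_1=-3]  = 1
N_5 = -N_2 - 2·N_3 + 3  [with N_2=6, N_3=1]  = -5
N_6 = N_3^2 + N_5  [with N_3=1, N_5=-5]  = -4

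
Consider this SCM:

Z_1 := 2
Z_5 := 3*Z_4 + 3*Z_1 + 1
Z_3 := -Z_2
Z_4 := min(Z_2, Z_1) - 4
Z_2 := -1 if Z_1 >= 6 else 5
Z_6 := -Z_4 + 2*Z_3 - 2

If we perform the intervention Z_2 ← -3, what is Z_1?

Under do(Z_2=-3), the mechanism Z_2 := -1 if Z_1 >= 6 else 5 is discarded; Z_2 is fixed at -3.
Z_1 is not downstream of the intervention, so its value is determined by the original equations.

2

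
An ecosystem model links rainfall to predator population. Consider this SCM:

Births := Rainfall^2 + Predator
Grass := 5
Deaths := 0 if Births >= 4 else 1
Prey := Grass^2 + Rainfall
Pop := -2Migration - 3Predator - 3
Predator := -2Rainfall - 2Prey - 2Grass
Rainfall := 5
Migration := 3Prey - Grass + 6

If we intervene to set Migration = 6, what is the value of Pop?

do(Migration=6) replaces the equation Migration := 3Prey - Grass + 6 with the constant Migration = 6.
Prey = Grass^2 + Rainfall  [with Grass=5, Rainfall=5]  = 30
Predator = -2Rainfall - 2Prey - 2Grass  [with Rainfall=5, Prey=30, Grass=5]  = -80
Pop = -2Migration - 3Predator - 3  [with Migration=6, Predator=-80]  = 225

225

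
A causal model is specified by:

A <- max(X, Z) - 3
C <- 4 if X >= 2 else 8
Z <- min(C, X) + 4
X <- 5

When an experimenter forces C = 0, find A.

Under do(C=0), the mechanism C <- 4 if X >= 2 else 8 is discarded; C is fixed at 0.
Z = min(C, X) + 4  [with C=0, X=5]  = 4
A = max(X, Z) - 3  [with X=5, Z=4]  = 2

2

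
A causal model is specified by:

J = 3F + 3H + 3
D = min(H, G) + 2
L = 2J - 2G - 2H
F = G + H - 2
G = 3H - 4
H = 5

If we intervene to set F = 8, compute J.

42

The intervention breaks the incoming arrows to F: F = G + H - 2 no longer applies, and F = 8.
J = 3F + 3H + 3  [with F=8, H=5]  = 42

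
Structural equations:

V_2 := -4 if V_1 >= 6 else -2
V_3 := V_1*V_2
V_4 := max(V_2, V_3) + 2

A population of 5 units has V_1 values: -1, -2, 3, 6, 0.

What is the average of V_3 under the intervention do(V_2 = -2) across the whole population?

-2.4

Every unit gets V_2=-2 under the intervention. V_3 values become 2, 4, -6, -12, 0; E[V_3|do(V_2=-2)] = -2.4.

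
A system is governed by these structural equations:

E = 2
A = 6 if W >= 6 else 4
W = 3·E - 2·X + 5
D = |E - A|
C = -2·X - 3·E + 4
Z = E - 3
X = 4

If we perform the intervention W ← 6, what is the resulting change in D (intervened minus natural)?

The intervention breaks the incoming arrows to W: W = 3·E - 2·X + 5 no longer applies, and W = 6.
A = 6 if W >= 6 else 4  [with W=6]  = 6
D = |E - A|  [with E=2, A=6]  = 4
Without intervention: W = 3·E - 2·X + 5  [with E=2, X=4]  = 3; A = 6 if W >= 6 else 4  [with W=3]  = 4; D = |E - A|  [with E=2, A=4]  = 2.
Change = 4 − 2 = 2.

2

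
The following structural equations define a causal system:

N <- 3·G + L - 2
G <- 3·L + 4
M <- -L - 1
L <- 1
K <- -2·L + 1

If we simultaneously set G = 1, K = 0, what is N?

2

The joint intervention fixes G = 1, K = 0, removing each variable's own equation.
N = 3·G + L - 2  [with G=1, L=1]  = 2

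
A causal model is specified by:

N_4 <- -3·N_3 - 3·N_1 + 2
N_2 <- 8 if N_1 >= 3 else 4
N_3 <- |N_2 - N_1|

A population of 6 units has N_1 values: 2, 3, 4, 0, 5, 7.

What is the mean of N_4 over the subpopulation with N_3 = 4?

E[N_4|N_3=4] averages over only the 2 units with N_3=4 (N_1 = 4, 0): N_4 = -22, -10, mean -16.

-16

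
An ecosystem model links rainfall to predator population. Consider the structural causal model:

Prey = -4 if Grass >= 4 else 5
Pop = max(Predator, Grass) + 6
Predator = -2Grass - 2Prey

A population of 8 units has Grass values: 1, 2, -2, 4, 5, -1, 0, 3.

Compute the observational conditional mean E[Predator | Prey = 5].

E[Predator|Prey=5] averages over only the 6 units with Prey=5 (Grass = 1, 2, -2, -1, 0, 3): Predator = -12, -14, -6, -8, -10, -16, mean -11.

-11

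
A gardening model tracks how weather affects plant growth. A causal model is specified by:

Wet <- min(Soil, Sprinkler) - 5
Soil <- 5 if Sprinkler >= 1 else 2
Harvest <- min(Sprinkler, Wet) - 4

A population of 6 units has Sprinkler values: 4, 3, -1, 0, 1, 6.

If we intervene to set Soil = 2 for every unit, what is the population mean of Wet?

Every unit gets Soil=2 under the intervention. Wet values become -3, -3, -6, -5, -4, -3; E[Wet|do(Soil=2)] = -4.

-4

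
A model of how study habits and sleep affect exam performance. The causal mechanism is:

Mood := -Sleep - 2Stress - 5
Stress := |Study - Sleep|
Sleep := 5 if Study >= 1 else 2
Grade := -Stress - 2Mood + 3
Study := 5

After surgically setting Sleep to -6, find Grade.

do(Sleep=-6) replaces the equation Sleep := 5 if Study >= 1 else 2 with the constant Sleep = -6.
Stress = |Study - Sleep|  [with Study=5, Sleep=-6]  = 11
Mood = -Sleep - 2Stress - 5  [with Sleep=-6, Stress=11]  = -21
Grade = -Stress - 2Mood + 3  [with Stress=11, Mood=-21]  = 34

34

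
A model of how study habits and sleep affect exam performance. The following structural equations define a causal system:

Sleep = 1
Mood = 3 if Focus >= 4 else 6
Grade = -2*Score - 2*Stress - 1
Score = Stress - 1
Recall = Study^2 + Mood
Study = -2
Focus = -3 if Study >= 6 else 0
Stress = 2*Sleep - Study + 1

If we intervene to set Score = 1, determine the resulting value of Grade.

do(Score=1) replaces the equation Score = Stress - 1 with the constant Score = 1.
Stress = 2*Sleep - Study + 1  [with Sleep=1, Study=-2]  = 5
Grade = -2*Score - 2*Stress - 1  [with Score=1, Stress=5]  = -13

-13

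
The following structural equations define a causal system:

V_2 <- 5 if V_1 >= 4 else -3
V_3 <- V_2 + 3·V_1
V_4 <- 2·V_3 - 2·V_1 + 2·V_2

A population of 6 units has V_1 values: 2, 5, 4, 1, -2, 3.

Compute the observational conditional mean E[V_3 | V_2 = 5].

Observing V_2=5 restricts to units where V_2's equation naturally yields 5: V_1 ∈ {5, 4}. In that subpopulation V_3 = 20, 17, mean 18.5.

18.5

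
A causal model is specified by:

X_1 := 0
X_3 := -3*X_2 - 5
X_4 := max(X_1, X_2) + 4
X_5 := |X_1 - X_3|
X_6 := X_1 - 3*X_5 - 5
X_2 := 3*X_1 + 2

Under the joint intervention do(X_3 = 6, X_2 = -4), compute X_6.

-23

Setting X_3 = 6, X_2 = -4 by intervention discards those variables' equations.
X_5 = |X_1 - X_3|  [with X_1=0, X_3=6]  = 6
X_6 = X_1 - 3*X_5 - 5  [with X_1=0, X_5=6]  = -23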